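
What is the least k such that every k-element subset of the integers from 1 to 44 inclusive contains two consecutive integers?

23

Partition {1, …, 44} into 22 pairs: {1,2}, {3,4}, …, {43,44}.
Choosing 22 integers — say the 22 even numbers 2, 4, …, 44 — takes one from each pair and avoids the property.
Choosing 23 forces two into the same pair by pigeonhole, and those are consecutive. So 23.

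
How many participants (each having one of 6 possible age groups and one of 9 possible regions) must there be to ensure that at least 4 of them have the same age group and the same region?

163

There are 6 × 9 = 54 (age group, region) combinations acting as pigeonholes.
With 54 × 3 = 162 participants we could place exactly 3 in each, with no (age group, region) pair reaching 4.
One more forces some (age group, region) pair to hold 4, so 162 + 1 = 163.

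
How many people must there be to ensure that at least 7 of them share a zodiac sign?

There are 12 zodiac signs acting as pigeonholes.
With 12 × 6 = 72 people we could place exactly 6 in each, with no class reaching 7.
One more forces some class to hold 7, so 72 + 1 = 73.

73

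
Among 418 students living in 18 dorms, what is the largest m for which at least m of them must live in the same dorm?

The 418 students fall into 18 dorms.
If each of the 18 dorms held at most 23, the total would be at most 18 × 23 = 414 < 418, a contradiction.
So at least one holds ⌈418/18⌉ = 24.

24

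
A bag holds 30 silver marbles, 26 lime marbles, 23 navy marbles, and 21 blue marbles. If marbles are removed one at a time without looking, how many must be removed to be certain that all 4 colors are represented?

The hardest color to obtain is blue: we could draw every other marble first — 100 − 21 = 79 marbles — without a single blue one.
The next draw must be blue, so 79 + 1 = 80.

80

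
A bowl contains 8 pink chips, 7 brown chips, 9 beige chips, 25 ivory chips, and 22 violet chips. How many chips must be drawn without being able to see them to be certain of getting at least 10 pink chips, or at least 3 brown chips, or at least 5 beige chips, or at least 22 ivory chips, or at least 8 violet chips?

43

The worst case stops just short of every target: all 8 pink, 2 brown, 4 beige, 21 ivory, 7 violet — 8 + 2 + 4 + 21 + 7 = 42 chips.
One more chip must push some color to its target, so 42 + 1 = 43.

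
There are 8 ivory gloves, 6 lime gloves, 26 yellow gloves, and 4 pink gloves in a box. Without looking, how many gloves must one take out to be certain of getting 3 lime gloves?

The worst case draws every non-lime glove first: 8 + 26 + 4 = 38.
The next 3 draws are then forced to be lime, giving 38 + 3 = 41.

41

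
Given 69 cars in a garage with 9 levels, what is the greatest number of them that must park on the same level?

The 69 cars fall into 9 levels.
If each of the 9 levels held at most 7, the total would be at most 9 × 7 = 63 < 69, a contradiction.
So at least one holds ⌈69/9⌉ = 8.

8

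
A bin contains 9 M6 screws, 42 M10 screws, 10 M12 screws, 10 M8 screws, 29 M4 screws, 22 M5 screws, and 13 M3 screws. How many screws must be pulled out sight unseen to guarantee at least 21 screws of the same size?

103

Treat the 7 sizes as pigeonholes.
In the worst case we take at most 20 of each size, but all 9 M6, all 10 M12, all 10 M8, and all 13 M3 (fewer than 20), giving 9 + 20 + 10 + 10 + 20 + 20 + 13 = 102.
One more screw then forces some size to 21, so 102 + 1 = 103.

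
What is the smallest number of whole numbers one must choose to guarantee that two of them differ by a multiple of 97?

Two integers differ by a multiple of 97 exactly when they share a remainder mod 97.
There are 97 residue classes mod 97, so 97 integers can all lie in distinct classes.
One more integer must repeat a residue, giving a difference divisible by 97. So n = 97 + 1 = 98.

98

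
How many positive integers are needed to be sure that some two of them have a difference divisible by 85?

86

Two integers differ by a multiple of 85 exactly when they share a remainder mod 85.
There are 85 residue classes mod 85, so 85 integers can all lie in distinct classes.
One more integer must repeat a residue, giving a difference divisible by 85. So n = 85 + 1 = 86.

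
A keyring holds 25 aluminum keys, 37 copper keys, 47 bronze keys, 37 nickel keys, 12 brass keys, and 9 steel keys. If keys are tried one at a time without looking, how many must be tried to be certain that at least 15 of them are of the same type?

Treat the 6 types as pigeonholes.
In the worst case we take at most 14 of each type, but all 12 brass and all 9 steel (fewer than 14), giving 14 + 14 + 14 + 14 + 12 + 9 = 77.
One more key then forces some type to 15, so 77 + 1 = 78.

78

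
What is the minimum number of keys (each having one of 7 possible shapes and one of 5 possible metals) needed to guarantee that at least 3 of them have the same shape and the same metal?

There are 7 × 5 = 35 (shape, metal) combinations acting as pigeonholes.
With 35 × 2 = 70 keys we could place exactly 2 in each, with no (shape, metal) pair reaching 3.
One more forces some (shape, metal) pair to hold 3, so 70 + 1 = 71.

71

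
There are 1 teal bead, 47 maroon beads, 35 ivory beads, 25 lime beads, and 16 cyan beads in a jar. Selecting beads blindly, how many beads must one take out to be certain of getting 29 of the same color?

99

In the worst case we take at most 28 of each color, but all 1 teal, all 25 lime, and all 16 cyan (fewer than 28), giving 1 + 28 + 28 + 25 + 16 = 98.
One more bead then forces some color to 29, so 98 + 1 = 99.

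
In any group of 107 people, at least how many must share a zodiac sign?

The 107 people fall into 12 zodiac signs.
If each of the 12 zodiac signs held at most 8, the total would be at most 12 × 8 = 96 < 107, a contradiction.
So at least one holds ⌈107/12⌉ = 9.

9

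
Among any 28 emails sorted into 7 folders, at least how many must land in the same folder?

The 28 emails fall into 7 folders.
If each of the 7 folders held at most 3, the total would be at most 7 × 3 = 21 < 28, a contradiction.
So at least one holds ⌈28/7⌉ = 4.

4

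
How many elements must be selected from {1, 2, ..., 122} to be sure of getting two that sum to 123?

62

Partition {1, …, 122} into 61 pairs: {1,122}, {2,121}, …, {61,62}.
Choosing 61 integers — say the integers 1 through 61 — takes one from each pair and avoids the property.
Choosing 62 forces two into the same pair by pigeonhole, and those sum to 123. So 62.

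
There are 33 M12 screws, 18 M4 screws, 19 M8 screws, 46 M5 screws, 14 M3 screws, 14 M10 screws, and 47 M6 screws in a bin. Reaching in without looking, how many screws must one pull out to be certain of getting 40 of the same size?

Treat the 7 sizes as pigeonholes.
In the worst case we take at most 39 of each size, but all 33 M12, all 18 M4, all 19 M8, all 14 M3, and all 14 M10 (fewer than 39), giving 33 + 18 + 19 + 39 + 14 + 14 + 39 = 176.
One more screw then forces some size to 40, so 176 + 1 = 177.

177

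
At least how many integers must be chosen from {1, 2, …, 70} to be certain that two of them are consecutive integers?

Partition {1, …, 70} into 35 pairs: {1,2}, {3,4}, …, {69,70}.
Choosing 35 integers — say the 35 even numbers 2, 4, …, 70 — takes one from each pair and avoids the property.
Choosing 36 forces two into the same pair by pigeonhole, and those are consecutive. So 36.

36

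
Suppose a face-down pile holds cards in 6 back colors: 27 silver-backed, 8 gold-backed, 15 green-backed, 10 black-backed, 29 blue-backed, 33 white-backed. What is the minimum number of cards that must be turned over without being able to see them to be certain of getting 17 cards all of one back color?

82

Treat the 6 back colors as pigeonholes.
In the worst case we take at most 16 of each back color, but all 8 gold-backed, all 15 green-backed, and all 10 black-backed (fewer than 16), giving 16 + 8 + 15 + 10 + 16 + 16 = 81.
One more card then forces some back color to 17, so 81 + 1 = 82.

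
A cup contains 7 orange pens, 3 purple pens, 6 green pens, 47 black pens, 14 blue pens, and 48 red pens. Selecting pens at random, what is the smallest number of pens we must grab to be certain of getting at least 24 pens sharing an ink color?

In the worst case we take at most 23 of each ink color, but all 7 orange, all 3 purple, all 6 green, and all 14 blue (fewer than 23), giving 7 + 3 + 6 + 23 + 14 + 23 = 76.
One more pen then forces some ink color to 24, so 76 + 1 = 77.

77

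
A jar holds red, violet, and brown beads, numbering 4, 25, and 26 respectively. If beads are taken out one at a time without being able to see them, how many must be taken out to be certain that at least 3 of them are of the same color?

7

The worst case takes 2 beads of each color without reaching 3 of any: 3 × 2 = 6.
The next bead must bring some color to 3, so 6 + 1 = 7.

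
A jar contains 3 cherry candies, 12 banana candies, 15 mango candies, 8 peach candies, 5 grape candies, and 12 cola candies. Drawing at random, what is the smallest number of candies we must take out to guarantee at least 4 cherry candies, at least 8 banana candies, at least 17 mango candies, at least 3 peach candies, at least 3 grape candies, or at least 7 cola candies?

The worst case stops just short of every target: 3 cherry, 7 banana, all 15 mango, 2 peach, 2 grape, 6 cola — 3 + 7 + 15 + 2 + 2 + 6 = 35 candies.
One more candy must push some flavor to its target, so 35 + 1 = 36.

36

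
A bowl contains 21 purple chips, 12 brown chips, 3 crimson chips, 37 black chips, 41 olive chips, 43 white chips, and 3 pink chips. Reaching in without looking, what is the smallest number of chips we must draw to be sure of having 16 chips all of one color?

Treat the 7 colors as pigeonholes.
In the worst case we take at most 15 of each color, but all 12 brown, all 3 crimson, and all 3 pink (fewer than 15), giving 15 + 12 + 3 + 15 + 15 + 15 + 3 = 78.
One more chip then forces some color to 16, so 78 + 1 = 79.

79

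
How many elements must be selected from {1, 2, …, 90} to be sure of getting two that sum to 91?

Partition {1, …, 90} into 45 pairs: {1,90}, {2,89}, …, {45,46}.
Choosing 45 integers — say the integers 1 through 45 — takes one from each pair and avoids the property.
Choosing 46 forces two into the same pair by pigeonhole, and those sum to 91. So 46.

46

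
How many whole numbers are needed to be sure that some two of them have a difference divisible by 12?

Use the pigeonhole principle on residue classes: two integers differ by a multiple of 12 exactly when they share a remainder mod 12.
There are 12 residue classes mod 12, so 12 integers can all lie in distinct classes.
One more integer must repeat a residue, giving a difference divisible by 12. So n = 12 + 1 = 13.

13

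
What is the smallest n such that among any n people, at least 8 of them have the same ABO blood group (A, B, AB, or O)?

29

There are 4 ABO blood groups acting as pigeonholes.
With 4 × 7 = 28 people we could place exactly 7 in each, with no class reaching 8.
One more forces some class to hold 8, so 28 + 1 = 29.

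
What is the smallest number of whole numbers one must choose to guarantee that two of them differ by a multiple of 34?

35

Two integers differ by a multiple of 34 exactly when they share a remainder mod 34.
There are 34 residue classes mod 34, so 34 integers can all lie in distinct classes.
One more integer must repeat a residue, giving a difference divisible by 34. So n = 34 + 1 = 35.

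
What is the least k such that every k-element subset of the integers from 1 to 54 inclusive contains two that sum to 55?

28

Partition {1, …, 54} into 27 pairs: {1,54}, {2,53}, …, {27,28}.
Choosing 27 integers — say the integers 1 through 27 — takes one from each pair and avoids the property.
Choosing 28 forces two into the same pair by pigeonhole, and those sum to 55. So 28.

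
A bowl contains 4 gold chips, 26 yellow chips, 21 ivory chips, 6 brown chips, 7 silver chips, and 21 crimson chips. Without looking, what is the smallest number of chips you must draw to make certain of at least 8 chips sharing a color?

Treat the 6 colors as pigeonholes.
In the worst case we take at most 7 of each color, but all 4 gold and all 6 brown (fewer than 7), giving 4 + 7 + 7 + 6 + 7 + 7 = 38.
One more chip then forces some color to 8, so 38 + 1 = 39.

39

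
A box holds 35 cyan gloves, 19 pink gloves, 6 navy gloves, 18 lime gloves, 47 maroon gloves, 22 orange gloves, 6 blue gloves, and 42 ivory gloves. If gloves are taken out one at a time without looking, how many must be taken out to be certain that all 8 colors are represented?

190

The hardest color to obtain is navy: we could draw every other glove first — 195 − 6 = 189 gloves — without a single navy one.
The next draw must be navy, so 189 + 1 = 190.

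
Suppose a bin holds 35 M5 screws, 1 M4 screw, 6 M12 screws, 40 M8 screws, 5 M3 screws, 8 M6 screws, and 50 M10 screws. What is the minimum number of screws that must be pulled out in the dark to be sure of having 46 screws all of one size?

141

Treat the 7 sizes as pigeonholes.
In the worst case we take at most 45 of each size, but all 35 M5, all 1 M4, all 6 M12, all 40 M8, all 5 M3, and all 8 M6 (fewer than 45), giving 35 + 1 + 6 + 40 + 5 + 8 + 45 = 140.
One more screw then forces some size to 46, so 140 + 1 = 141.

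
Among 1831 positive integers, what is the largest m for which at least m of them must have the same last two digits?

19

There are 100 possible two-digit endings, which serve as the pigeonholes.
If each of the 100 possible two-digit endings held at most 18, the total would be at most 100 × 18 = 1800 < 1831, a contradiction.
So at least one holds ⌈1831/100⌉ = 19.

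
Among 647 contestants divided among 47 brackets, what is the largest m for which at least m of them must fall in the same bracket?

The 647 contestants fall into 47 brackets.
If each of the 47 brackets held at most 13, the total would be at most 47 × 13 = 611 < 647, a contradiction.
So at least one holds ⌈647/47⌉ = 14.

14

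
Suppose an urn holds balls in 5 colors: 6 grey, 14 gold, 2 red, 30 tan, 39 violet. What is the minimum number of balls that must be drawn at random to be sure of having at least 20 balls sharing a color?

In the worst case we take at most 19 of each color, but all 6 grey, all 14 gold, and all 2 red (fewer than 19), giving 6 + 14 + 2 + 19 + 19 = 60.
One more ball then forces some color to 20, so 60 + 1 = 61.

61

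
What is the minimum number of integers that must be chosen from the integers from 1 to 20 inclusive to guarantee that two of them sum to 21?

Partition {1, …, 20} into 10 pairs: {1,20}, {2,19}, …, {10,11}.
Choosing 10 integers — say the integers 1 through 10 — takes one from each pair and avoids the property.
Choosing 11 forces two into the same pair by pigeonhole, and those sum to 21. So 11.

11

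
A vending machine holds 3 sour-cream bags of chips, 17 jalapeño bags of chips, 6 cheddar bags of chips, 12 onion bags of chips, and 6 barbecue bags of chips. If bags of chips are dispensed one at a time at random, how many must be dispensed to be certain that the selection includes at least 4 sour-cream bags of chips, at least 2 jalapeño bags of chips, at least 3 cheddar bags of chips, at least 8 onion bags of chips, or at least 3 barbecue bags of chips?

16

Each of the 5 flavors has its own threshold; avoid all of them simultaneously.
The worst case stops just short of every target: 3 sour-cream, 1 jalapeño, 2 cheddar, 7 onion, 2 barbecue — 3 + 1 + 2 + 7 + 2 = 15 bags of chips.
One more bag of chips must push some flavor to its target, so 15 + 1 = 16.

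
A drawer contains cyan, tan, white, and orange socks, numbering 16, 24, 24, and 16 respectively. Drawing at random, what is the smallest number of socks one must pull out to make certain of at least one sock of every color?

The hardest color to obtain is cyan: we could draw every other sock first — 80 − 16 = 64 socks — without a single cyan one.
The next draw must be cyan, so 64 + 1 = 65.

65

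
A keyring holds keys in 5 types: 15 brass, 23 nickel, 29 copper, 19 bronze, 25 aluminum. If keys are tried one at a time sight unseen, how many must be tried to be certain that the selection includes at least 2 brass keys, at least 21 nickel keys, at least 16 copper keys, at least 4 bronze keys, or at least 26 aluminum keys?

The worst case stops just short of every target: 1 brass, 20 nickel, 15 copper, 3 bronze, 25 aluminum — 1 + 20 + 15 + 3 + 25 = 64 keys.
One more key must push some type to its target, so 64 + 1 = 65.

65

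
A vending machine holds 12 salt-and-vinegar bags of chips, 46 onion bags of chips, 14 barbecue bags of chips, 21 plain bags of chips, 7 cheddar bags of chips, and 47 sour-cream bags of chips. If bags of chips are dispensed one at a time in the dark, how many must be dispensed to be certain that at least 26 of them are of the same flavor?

Treat the 6 flavors as pigeonholes.
In the worst case we take at most 25 of each flavor, but all 12 salt-and-vinegar, all 14 barbecue, all 21 plain, and all 7 cheddar (fewer than 25), giving 12 + 25 + 14 + 21 + 7 + 25 = 104.
One more bag of chips then forces some flavor to 26, so 104 + 1 = 105.

105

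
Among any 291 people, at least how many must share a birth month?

The 291 people fall into 12 months of the year.
If each of the 12 months of the year held at most 24, the total would be at most 12 × 24 = 288 < 291, a contradiction.
So at least one holds ⌈291/12⌉ = 25.

25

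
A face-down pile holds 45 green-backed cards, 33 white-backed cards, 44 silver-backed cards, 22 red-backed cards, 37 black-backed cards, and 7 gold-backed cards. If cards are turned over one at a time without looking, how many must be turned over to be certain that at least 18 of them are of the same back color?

93

In the worst case we take at most 17 of each back color, but all 7 gold-backed (fewer than 17), giving 17 + 17 + 17 + 17 + 17 + 7 = 92.
One more card then forces some back color to 18, so 92 + 1 = 93.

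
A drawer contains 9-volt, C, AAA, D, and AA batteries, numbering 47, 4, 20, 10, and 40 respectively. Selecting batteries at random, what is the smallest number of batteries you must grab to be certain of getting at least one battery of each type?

118

The hardest type to obtain is C: we could draw every other battery first — 121 − 4 = 117 batteries — without a single C one.
The next draw must be C, so 117 + 1 = 118.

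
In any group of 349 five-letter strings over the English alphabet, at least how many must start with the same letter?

There are 26 possible first letters, which serve as the pigeonholes.
If each of the 26 possible first letters held at most 13, the total would be at most 26 × 13 = 338 < 349, a contradiction.
So at least one holds ⌈349/26⌉ = 14.

14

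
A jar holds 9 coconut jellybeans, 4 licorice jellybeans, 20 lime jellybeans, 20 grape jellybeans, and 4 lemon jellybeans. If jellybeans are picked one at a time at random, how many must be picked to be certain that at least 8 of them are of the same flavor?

30

Treat the 5 flavors as pigeonholes.
In the worst case we take at most 7 of each flavor, but all 4 licorice and all 4 lemon (fewer than 7), giving 7 + 4 + 7 + 7 + 4 = 29.
One more jellybean then forces some flavor to 8, so 29 + 1 = 30.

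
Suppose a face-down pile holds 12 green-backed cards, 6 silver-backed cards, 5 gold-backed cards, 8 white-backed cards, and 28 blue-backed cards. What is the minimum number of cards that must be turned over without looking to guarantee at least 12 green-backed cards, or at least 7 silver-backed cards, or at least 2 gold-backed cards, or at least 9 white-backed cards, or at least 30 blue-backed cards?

The worst case stops just short of every target: 11 green-backed, 6 silver-backed, 1 gold-backed, 8 white-backed, all 28 blue-backed — 11 + 6 + 1 + 8 + 28 = 54 cards.
One more card must push some back color to its target, so 54 + 1 = 55.

55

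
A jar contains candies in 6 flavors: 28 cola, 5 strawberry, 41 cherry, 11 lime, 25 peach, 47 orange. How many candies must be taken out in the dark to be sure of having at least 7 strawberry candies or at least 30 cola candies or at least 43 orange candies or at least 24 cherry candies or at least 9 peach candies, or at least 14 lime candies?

The worst case stops just short of every target: all 28 cola, all 5 strawberry, 23 cherry, all 11 lime, 8 peach, 42 orange — 28 + 5 + 23 + 11 + 8 + 42 = 117 candies.
One more candy must push some flavor to its target, so 117 + 1 = 118.

118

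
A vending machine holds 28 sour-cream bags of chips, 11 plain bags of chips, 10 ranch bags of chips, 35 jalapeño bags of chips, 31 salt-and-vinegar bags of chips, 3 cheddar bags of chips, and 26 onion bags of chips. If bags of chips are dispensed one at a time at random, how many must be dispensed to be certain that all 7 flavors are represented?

The hardest flavor to obtain is cheddar: we could draw every other bag of chips first — 144 − 3 = 141 bags of chips — without a single cheddar one.
The next draw must be cheddar, so 141 + 1 = 142.

142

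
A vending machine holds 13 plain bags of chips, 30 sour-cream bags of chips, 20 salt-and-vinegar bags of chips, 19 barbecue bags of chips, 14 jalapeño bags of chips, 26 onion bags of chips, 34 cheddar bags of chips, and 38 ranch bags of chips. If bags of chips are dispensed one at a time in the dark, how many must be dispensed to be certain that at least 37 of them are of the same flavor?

193

In the worst case we take at most 36 of each flavor, but all 13 plain, all 30 sour-cream, all 20 salt-and-vinegar, all 19 barbecue, all 14 jalapeño, all 26 onion, and all 34 cheddar (fewer than 36), giving 13 + 30 + 20 + 19 + 14 + 26 + 34 + 36 = 192.
One more bag of chips then forces some flavor to 37, so 192 + 1 = 193.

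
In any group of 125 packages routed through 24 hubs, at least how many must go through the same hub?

6

The 125 packages fall into 24 hubs.
If each of the 24 hubs held at most 5, the total would be at most 24 × 5 = 120 < 125, a contradiction.
So at least one holds ⌈125/24⌉ = 6.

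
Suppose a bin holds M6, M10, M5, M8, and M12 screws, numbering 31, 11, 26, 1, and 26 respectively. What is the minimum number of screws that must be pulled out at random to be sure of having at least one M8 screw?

The worst case draws every non-M8 screw first: 31 + 11 + 26 + 26 = 94.
The next draw is then forced to be M8, giving 94 + 1 = 95.

95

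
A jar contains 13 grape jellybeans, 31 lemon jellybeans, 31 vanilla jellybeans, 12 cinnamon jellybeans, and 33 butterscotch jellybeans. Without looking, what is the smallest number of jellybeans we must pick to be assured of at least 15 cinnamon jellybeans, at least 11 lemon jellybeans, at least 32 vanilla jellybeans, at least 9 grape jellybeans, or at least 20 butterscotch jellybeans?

The worst case stops just short of every target: 8 grape, 10 lemon, 31 vanilla, all 12 cinnamon, 19 butterscotch — 8 + 10 + 31 + 12 + 19 = 80 jellybeans.
One more jellybean must push some flavor to its target, so 80 + 1 = 81.

81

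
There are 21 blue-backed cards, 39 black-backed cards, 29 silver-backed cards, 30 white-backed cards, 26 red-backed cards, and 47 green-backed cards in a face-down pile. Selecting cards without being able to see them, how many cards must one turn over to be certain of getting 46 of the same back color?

191

In the worst case we take at most 45 of each back color, but all 21 blue-backed, all 39 black-backed, all 29 silver-backed, all 30 white-backed, and all 26 red-backed (fewer than 45), giving 21 + 39 + 29 + 30 + 26 + 45 = 190.
One more card then forces some back color to 46, so 190 + 1 = 191.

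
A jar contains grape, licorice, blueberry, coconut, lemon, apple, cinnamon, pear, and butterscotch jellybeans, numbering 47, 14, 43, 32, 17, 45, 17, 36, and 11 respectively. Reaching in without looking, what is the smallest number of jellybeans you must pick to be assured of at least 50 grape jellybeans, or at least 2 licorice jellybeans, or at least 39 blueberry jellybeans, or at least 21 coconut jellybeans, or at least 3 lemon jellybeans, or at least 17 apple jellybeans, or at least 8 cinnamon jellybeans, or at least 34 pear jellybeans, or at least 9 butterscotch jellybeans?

173

The worst case stops just short of every target: all 47 grape, 1 licorice, 38 blueberry, 20 coconut, 2 lemon, 16 apple, 7 cinnamon, 33 pear, 8 butterscotch — 47 + 1 + 38 + 20 + 2 + 16 + 7 + 33 + 8 = 172 jellybeans.
One more jellybean must push some flavor to its target, so 172 + 1 = 173.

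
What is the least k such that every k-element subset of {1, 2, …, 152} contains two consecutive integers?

77

Partition {1, …, 152} into 76 pairs: {1,2}, {3,4}, …, {151,152}.
Choosing 76 integers — say the 76 even numbers 2, 4, …, 152 — takes one from each pair and avoids the property.
Choosing 77 forces two into the same pair by pigeonhole, and those are consecutive. So 77.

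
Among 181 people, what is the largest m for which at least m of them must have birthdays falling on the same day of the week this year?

There are 7 days of the week, which serve as the pigeonholes.
If each of the 7 days of the week held at most 25, the total would be at most 7 × 25 = 175 < 181, a contradiction.
So at least one holds ⌈181/7⌉ = 26.

26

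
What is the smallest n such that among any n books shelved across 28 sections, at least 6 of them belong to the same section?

141

There are 28 sections acting as pigeonholes.
With 28 × 5 = 140 books we could place exactly 5 in each, with no class reaching 6.
One more forces some class to hold 6, so 140 + 1 = 141.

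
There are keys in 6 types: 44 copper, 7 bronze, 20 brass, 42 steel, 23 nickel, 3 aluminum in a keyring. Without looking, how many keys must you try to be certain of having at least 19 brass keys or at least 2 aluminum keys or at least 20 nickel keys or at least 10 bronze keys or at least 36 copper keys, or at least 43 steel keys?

123

The worst case stops just short of every target: 35 copper, all 7 bronze, 18 brass, 42 steel, 19 nickel, 1 aluminum — 35 + 7 + 18 + 42 + 19 + 1 = 122 keys.
One more key must push some type to its target, so 122 + 1 = 123.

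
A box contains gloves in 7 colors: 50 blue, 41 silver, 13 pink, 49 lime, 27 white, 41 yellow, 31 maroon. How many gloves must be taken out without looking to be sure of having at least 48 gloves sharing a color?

248

In the worst case we take at most 47 of each color, but all 41 silver, all 13 pink, all 27 white, all 41 yellow, and all 31 maroon (fewer than 47), giving 47 + 41 + 13 + 47 + 27 + 41 + 31 = 247.
One more glove then forces some color to 48, so 247 + 1 = 248.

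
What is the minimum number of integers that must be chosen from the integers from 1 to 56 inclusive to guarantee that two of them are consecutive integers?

Partition {1, …, 56} into 28 pairs: {1,2}, {3,4}, …, {55,56}.
Choosing 28 integers — say the 28 even numbers 2, 4, …, 56 — takes one from each pair and avoids the property.
Choosing 29 forces two into the same pair by pigeonhole, and those are consecutive. So 29.

29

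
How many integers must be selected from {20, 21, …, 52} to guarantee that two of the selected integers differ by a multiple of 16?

Use the pigeonhole principle on residue classes: group the integers by remainder mod 16; there are 16 residue classes, each nonempty in this range.
Choosing one from each class (16 integers) avoids any shared remainder.
One more choice must repeat a class, so two differ by a multiple of 16. Hence 16 + 1 = 17.

17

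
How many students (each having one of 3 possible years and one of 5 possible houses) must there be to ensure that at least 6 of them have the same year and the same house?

76

There are 3 × 5 = 15 (year, house) combinations acting as pigeonholes.
With 15 × 5 = 75 students we could place exactly 5 in each, with no (year, house) pair reaching 6.
One more forces some (year, house) pair to hold 6, so 75 + 1 = 76.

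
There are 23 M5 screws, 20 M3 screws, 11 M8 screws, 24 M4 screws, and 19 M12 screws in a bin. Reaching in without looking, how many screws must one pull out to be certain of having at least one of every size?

The hardest size to obtain is M8: we could draw every other screw first — 97 − 11 = 86 screws — without a single M8 one.
The next draw must be M8, so 86 + 1 = 87.

87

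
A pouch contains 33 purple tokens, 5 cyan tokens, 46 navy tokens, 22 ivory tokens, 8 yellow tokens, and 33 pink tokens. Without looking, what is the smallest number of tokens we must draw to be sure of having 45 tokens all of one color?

Treat the 6 colors as pigeonholes.
In the worst case we take at most 44 of each color, but all 33 purple, all 5 cyan, all 22 ivory, all 8 yellow, and all 33 pink (fewer than 44), giving 33 + 5 + 44 + 22 + 8 + 33 = 145.
One more token then forces some color to 45, so 145 + 1 = 146.

146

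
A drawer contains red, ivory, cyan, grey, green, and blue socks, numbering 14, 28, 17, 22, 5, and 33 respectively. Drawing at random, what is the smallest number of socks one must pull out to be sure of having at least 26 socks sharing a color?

109

In the worst case we take at most 25 of each color, but all 14 red, all 17 cyan, all 22 grey, and all 5 green (fewer than 25), giving 14 + 25 + 17 + 22 + 5 + 25 = 108.
One more sock then forces some color to 26, so 108 + 1 = 109.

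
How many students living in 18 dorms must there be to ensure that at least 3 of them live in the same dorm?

37

There are 18 dorms acting as pigeonholes.
With 18 × 2 = 36 students we could place exactly 2 in each, with no class reaching 3.
One more forces some class to hold 3, so 36 + 1 = 37.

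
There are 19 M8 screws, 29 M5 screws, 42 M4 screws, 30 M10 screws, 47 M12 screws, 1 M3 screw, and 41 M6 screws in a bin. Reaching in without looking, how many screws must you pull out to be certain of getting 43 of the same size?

In the worst case we take at most 42 of each size, but all 19 M8, all 29 M5, all 30 M10, all 1 M3, and all 41 M6 (fewer than 42), giving 19 + 29 + 42 + 30 + 42 + 1 + 41 = 204.
One more screw then forces some size to 43, so 204 + 1 = 205.

205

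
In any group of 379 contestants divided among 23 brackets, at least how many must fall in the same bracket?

The 379 contestants fall into 23 brackets.
If each of the 23 brackets held at most 16, the total would be at most 23 × 16 = 368 < 379, a contradiction.
So at least one holds ⌈379/23⌉ = 17.

17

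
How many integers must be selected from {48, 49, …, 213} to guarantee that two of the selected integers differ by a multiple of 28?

Group the integers by remainder mod 28; there are 28 residue classes, each nonempty in this range.
Choosing one from each class (28 integers) avoids any shared remainder.
One more choice must repeat a class, so two differ by a multiple of 28. Hence 28 + 1 = 29.

29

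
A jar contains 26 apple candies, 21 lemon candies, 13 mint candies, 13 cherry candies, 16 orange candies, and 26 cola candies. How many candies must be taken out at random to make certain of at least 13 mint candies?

The worst case draws every non-mint candy first: 26 + 21 + 13 + 16 + 26 = 102.
The next 13 draws are then forced to be mint, giving 102 + 13 = 115.

115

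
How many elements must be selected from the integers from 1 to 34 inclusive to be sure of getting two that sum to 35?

18

Partition {1, …, 34} into 17 pairs: {1,34}, {2,33}, …, {17,18}.
Choosing 17 integers — say the integers 1 through 17 — takes one from each pair and avoids the property.
Choosing 18 forces two into the same pair by pigeonhole, and those sum to 35. So 18.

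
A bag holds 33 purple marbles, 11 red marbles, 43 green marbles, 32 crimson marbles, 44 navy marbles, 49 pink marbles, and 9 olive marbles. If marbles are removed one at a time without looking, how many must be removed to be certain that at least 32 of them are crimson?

221

To avoid crimson marbles as long as possible, exhaust the other 6 colors first.
The worst case draws every non-crimson marble first: 33 + 11 + 43 + 44 + 49 + 9 = 189.
The next 32 draws are then forced to be crimson, giving 189 + 32 = 221.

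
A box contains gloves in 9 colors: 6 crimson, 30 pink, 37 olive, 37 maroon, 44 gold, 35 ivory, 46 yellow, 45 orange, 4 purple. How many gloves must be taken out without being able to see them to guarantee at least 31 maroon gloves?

The worst case draws every non-maroon glove first: 6 + 30 + 37 + 44 + 35 + 46 + 45 + 4 = 247.
The next 31 draws are then forced to be maroon, giving 247 + 31 = 278.

278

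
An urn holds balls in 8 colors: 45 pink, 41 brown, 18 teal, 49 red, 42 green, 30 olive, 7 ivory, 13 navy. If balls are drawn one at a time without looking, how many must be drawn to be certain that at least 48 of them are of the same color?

In the worst case we take at most 47 of each color, but all 45 pink, all 41 brown, all 18 teal, all 42 green, all 30 olive, all 7 ivory, and all 13 navy (fewer than 47), giving 45 + 41 + 18 + 47 + 42 + 30 + 7 + 13 = 243.
One more ball then forces some color to 48, so 243 + 1 = 244.

244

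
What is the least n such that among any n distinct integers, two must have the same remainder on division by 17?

18

Two integers differ by a multiple of 17 exactly when they share a remainder mod 17.
There are 17 residue classes mod 17, so 17 integers can all lie in distinct classes.
One more integer must repeat a residue, giving a difference divisible by 17. So n = 17 + 1 = 18.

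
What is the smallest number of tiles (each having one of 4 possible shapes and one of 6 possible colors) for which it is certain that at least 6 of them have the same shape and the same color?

121

There are 4 × 6 = 24 (shape, color) combinations acting as pigeonholes.
With 24 × 5 = 120 tiles we could place exactly 5 in each, with no (shape, color) pair reaching 6.
One more forces some (shape, color) pair to hold 6, so 120 + 1 = 121.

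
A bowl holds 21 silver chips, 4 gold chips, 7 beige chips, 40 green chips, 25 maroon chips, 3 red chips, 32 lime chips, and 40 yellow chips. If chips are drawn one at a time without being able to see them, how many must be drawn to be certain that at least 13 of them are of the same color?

75

In the worst case we take at most 12 of each color, but all 4 gold, all 7 beige, and all 3 red (fewer than 12), giving 12 + 4 + 7 + 12 + 12 + 3 + 12 + 12 = 74.
One more chip then forces some color to 13, so 74 + 1 = 75.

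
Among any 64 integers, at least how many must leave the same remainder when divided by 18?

4

If each of the 18 residue classes modulo 18 held at most 3, the total would be at most 18 × 3 = 54 < 64, a contradiction.
So at least one holds ⌈64/18⌉ = 4.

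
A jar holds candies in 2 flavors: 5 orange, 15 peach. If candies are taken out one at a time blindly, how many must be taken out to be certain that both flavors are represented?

16

The hardest flavor to obtain is orange: we could draw every other candy first — 20 − 5 = 15 candies — without a single orange one.
The next draw must be orange, so 15 + 1 = 16.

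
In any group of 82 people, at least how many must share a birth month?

7

There are 12 months of the year, which serve as the pigeonholes.
If each of the 12 months of the year held at most 6, the total would be at most 12 × 6 = 72 < 82, a contradiction.
So at least one holds ⌈82/12⌉ = 7.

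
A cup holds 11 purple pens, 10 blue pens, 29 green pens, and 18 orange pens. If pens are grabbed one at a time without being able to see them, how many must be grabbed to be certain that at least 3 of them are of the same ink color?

9

Treat the 4 ink colors as pigeonholes.
The worst case takes 2 pens of each ink color without reaching 3 of any: 4 × 2 = 8.
The next pen must bring some ink color to 3, so 8 + 1 = 9.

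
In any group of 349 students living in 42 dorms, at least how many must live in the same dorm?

9

The 349 students fall into 42 dorms.
If each of the 42 dorms held at most 8, the total would be at most 42 × 8 = 336 < 349, a contradiction.
So at least one holds ⌈349/42⌉ = 9.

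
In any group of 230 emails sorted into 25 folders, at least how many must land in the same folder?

10

The 230 emails fall into 25 folders.
If each of the 25 folders held at most 9, the total would be at most 25 × 9 = 225 < 230, a contradiction.
So at least one holds ⌈230/25⌉ = 10.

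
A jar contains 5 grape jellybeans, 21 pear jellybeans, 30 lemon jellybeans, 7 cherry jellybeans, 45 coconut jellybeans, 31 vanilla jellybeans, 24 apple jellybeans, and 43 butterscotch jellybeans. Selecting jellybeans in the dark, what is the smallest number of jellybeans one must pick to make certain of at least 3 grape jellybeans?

204

To avoid grape jellybeans as long as possible, exhaust the other 7 flavors first.
The worst case draws every non-grape jellybean first: 21 + 30 + 7 + 45 + 31 + 24 + 43 = 201.
The next 3 draws are then forced to be grape, giving 201 + 3 = 204.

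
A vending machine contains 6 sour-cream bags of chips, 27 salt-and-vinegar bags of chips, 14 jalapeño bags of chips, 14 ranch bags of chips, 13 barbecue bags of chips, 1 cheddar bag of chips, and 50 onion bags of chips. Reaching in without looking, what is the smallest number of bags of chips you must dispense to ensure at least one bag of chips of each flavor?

The hardest flavor to obtain is cheddar: we could draw every other bag of chips first — 125 − 1 = 124 bags of chips — without a single cheddar one.
The next draw must be cheddar, so 124 + 1 = 125.

125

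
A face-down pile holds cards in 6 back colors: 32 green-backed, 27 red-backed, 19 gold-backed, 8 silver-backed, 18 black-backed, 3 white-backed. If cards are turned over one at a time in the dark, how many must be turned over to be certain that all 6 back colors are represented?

105

The hardest back color to obtain is white-backed: we could draw every other card first — 107 − 3 = 104 cards — without a single white-backed one.
The next draw must be white-backed, so 104 + 1 = 105.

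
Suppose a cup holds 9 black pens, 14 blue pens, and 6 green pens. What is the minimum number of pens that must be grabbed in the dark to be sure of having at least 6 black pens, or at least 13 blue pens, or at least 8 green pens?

24

Each of the 3 ink colors has its own threshold; avoid all of them simultaneously.
The worst case stops just short of every target: 5 black, 12 blue, all 6 green — 5 + 12 + 6 = 23 pens.
One more pen must push some ink color to its target, so 23 + 1 = 24.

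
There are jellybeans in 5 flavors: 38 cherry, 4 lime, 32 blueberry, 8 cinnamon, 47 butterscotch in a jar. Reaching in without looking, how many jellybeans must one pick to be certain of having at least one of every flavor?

The hardest flavor to obtain is lime: we could draw every other jellybean first — 129 − 4 = 125 jellybeans — without a single lime one.
The next draw must be lime, so 125 + 1 = 126.

126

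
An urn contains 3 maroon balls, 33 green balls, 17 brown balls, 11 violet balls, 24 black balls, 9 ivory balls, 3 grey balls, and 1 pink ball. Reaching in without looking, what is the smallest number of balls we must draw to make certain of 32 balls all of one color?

Treat the 8 colors as pigeonholes.
In the worst case we take at most 31 of each color, but all 3 maroon, all 17 brown, all 11 violet, all 24 black, all 9 ivory, all 3 grey, and all 1 pink (fewer than 31), giving 3 + 31 + 17 + 11 + 24 + 9 + 3 + 1 = 99.
One more ball then forces some color to 32, so 99 + 1 = 100.

100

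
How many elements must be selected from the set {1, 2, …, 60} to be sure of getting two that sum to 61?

31

Partition {1, …, 60} into 30 pairs: {1,60}, {2,59}, …, {30,31}.
Choosing 30 integers — say the integers 1 through 30 — takes one from each pair and avoids the property.
Choosing 31 forces two into the same pair by pigeonhole, and those sum to 61. So 31.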